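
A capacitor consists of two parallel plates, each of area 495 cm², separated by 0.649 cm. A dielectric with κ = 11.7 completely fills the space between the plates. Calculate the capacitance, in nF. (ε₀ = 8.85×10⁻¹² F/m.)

A = 495 cm² = 4.95×10⁻² m².
C = κε₀A/d = 11.7 × 8.85×10⁻¹² × 4.95×10⁻² / 6.49×10⁻³ = 7.90×10⁻¹⁰ F.

C ≈ 0.790 nF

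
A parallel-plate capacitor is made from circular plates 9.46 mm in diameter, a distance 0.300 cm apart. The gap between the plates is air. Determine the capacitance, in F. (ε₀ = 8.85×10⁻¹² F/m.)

A = π(9.46/2 mm)² = 7.03×10⁻⁵ m².
C = ε₀A/d = 8.85×10⁻¹² × 7.03×10⁻⁵ / 3.00×10⁻³ = 2.07×10⁻¹³ F.

C ≈ 2.07×10⁻¹³ F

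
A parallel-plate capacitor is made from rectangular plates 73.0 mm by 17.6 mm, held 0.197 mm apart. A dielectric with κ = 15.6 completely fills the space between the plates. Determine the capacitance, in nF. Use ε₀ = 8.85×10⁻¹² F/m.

C ≈ 0.900 nF

A = 73.0 × 17.6 mm² = 1.28×10⁻³ m².
C = κε₀A/d = 15.6 × 8.85×10⁻¹² × 1.28×10⁻³ / 1.97×10⁻⁴ = 9.00×10⁻¹⁰ F.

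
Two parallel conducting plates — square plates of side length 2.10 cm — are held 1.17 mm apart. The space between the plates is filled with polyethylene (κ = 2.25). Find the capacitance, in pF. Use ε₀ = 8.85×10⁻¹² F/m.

7.51 pF

A = (2.10 cm)² = 4.41×10⁻⁴ m².
C = κε₀A/d = 2.25 × 8.85×10⁻¹² × 4.41×10⁻⁴ / 1.17×10⁻³ = 7.51×10⁻¹² F.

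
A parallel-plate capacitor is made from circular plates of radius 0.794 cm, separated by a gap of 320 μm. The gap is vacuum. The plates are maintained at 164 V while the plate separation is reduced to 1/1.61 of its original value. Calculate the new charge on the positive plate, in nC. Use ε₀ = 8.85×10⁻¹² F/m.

1.45 nC

A = π(0.794 cm)² = 1.98×10⁻⁴ m².
Initially C₁ = ε₀A/d = 8.85×10⁻¹² × 1.98×10⁻⁴ / 3.20×10⁻⁴ = 5.48×10⁻¹² F.
Q₁ = 8.98×10⁻¹⁰ C.
Battery connected ⇒ V is held fixed. C₂ = 1.61 C₁ and Q = CV, so Q₂/Q₁ = C₂/C₁ = 1.61.
Q₂ = 1.61 × 8.98×10⁻¹⁰ = 1.45×10⁻⁹ C.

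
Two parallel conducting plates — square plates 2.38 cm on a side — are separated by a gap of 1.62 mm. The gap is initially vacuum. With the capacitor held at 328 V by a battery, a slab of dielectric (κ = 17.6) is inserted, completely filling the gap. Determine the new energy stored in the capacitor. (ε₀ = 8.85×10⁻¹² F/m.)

2.93 μJ

A = (2.38 cm)² = 5.66×10⁻⁴ m².
Initially C₁ = ε₀A/d = 8.85×10⁻¹² × 5.66×10⁻⁴ / 1.62×10⁻³ = 3.09×10⁻¹² F.
U₁ = 1.66×10⁻⁷ J.
Battery connected ⇒ V is held fixed. C₂ = 17.6 C₁ and U = ½CV², so U₂/U₁ = C₂/C₁ = 17.6.
U₂ = 17.6 × 1.66×10⁻⁷ = 2.93×10⁻⁶ J.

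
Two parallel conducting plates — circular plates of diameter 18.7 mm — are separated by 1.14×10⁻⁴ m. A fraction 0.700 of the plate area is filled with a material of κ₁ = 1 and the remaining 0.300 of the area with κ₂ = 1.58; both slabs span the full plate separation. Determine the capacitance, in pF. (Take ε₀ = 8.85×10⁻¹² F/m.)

A = π(18.7/2 mm)² = 2.75×10⁻⁴ m².
Side-by-side slabs ⇒ two capacitors in parallel, each spanning the full gap.
C₁ = κ₁ε₀A₁/d = 1.00 × 8.85×10⁻¹² × 1.92×10⁻⁴ / 1.14×10⁻⁴ = 1.49×10⁻¹¹ F.
C₂ = κ₂ε₀A₂/d = 1.58 × 8.85×10⁻¹² × 8.24×10⁻⁵ / 1.14×10⁻⁴ = 1.01×10⁻¹¹ F.
C = C₁ + C₂ = 2.50×10⁻¹¹ F.

25.0 pF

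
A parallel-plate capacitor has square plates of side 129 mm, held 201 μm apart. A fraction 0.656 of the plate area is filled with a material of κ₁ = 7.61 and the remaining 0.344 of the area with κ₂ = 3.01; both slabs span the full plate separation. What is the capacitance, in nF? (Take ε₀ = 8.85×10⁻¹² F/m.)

C ≈ 4.42 nF

A = (129 mm)² = 1.66×10⁻² m².
Side-by-side slabs ⇒ two capacitors in parallel, each spanning the full gap.
C₁ = κ₁ε₀A₁/d = 7.61 × 8.85×10⁻¹² × 1.09×10⁻² / 2.01×10⁻⁴ = 3.66×10⁻⁹ F.
C₂ = κ₂ε₀A₂/d = 3.01 × 8.85×10⁻¹² × 5.72×10⁻³ / 2.01×10⁻⁴ = 7.59×10⁻¹⁰ F.
C = C₁ + C₂ = 4.42×10⁻⁹ F.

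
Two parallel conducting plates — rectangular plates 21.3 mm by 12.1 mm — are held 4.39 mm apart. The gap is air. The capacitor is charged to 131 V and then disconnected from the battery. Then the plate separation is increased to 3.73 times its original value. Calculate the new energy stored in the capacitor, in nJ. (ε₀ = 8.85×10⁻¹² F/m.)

U ≈ 16.6 nJ

A = 21.3 × 12.1 mm² = 2.58×10⁻⁴ m².
Initially C₁ = ε₀A/d = 8.85×10⁻¹² × 2.58×10⁻⁴ / 4.39×10⁻³ = 5.20×10⁻¹³ F.
U₁ = 4.46×10⁻⁹ J.
Isolated ⇒ Q is held fixed. C₂ = 0.268 C₁ and U = Q²/(2C), so U₂/U₁ = C₁/C₂ = 3.73.
U₂ = 3.73 × 4.46×10⁻⁹ = 1.66×10⁻⁸ J.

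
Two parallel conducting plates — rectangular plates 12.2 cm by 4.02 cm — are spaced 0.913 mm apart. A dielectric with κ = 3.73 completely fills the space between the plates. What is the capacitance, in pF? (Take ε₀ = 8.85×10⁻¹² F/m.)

C ≈ 177 pF

A = 12.2 × 4.02 cm² = 4.90×10⁻³ m².
C = κε₀A/d = 3.73 × 8.85×10⁻¹² × 4.90×10⁻³ / 9.13×10⁻⁴ = 1.77×10⁻¹⁰ F.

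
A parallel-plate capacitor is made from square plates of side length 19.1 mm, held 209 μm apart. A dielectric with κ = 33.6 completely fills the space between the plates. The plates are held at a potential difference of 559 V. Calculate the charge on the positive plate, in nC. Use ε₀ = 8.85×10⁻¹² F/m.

290 nC

A = (19.1 mm)² = 3.65×10⁻⁴ m².
C = κε₀A/d = 33.6 × 8.85×10⁻¹² × 3.65×10⁻⁴ / 2.09×10⁻⁴ = 5.19×10⁻¹⁰ F.
Q = CV = 5.19×10⁻¹⁰ × 559 = 2.90×10⁻⁷ C.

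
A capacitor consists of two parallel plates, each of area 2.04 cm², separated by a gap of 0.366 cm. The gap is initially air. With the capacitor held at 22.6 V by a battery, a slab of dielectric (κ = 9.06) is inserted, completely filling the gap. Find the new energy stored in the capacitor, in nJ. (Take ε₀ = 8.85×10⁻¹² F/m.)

A = 2.04 cm² = 2.04×10⁻⁴ m².
Initially C₁ = ε₀A/d = 8.85×10⁻¹² × 2.04×10⁻⁴ / 3.66×10⁻³ = 4.93×10⁻¹³ F.
U₁ = 1.26×10⁻¹⁰ J.
Battery connected ⇒ V is held fixed. C₂ = 9.06 C₁ and U = ½CV², so U₂/U₁ = C₂/C₁ = 9.06.
U₂ = 9.06 × 1.26×10⁻¹⁰ = 1.14×10⁻⁹ J.

U ≈ 1.14 nJ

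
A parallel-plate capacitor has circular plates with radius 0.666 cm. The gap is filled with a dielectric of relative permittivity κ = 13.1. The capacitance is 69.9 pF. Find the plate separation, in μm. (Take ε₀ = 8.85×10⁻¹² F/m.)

d ≈ 231 μm

A = π(0.666 cm)² = 1.39×10⁻⁴ m².
d = κε₀A/C = 13.1 × 8.85×10⁻¹² × 1.39×10⁻⁴ / 6.99×10⁻¹¹ = 2.31×10⁻⁴ m.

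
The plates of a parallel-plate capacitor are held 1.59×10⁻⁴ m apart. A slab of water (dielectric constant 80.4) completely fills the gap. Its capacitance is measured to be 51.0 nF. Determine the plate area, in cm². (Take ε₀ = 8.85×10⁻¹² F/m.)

A = Cd/(κε₀) = 5.10×10⁻⁸ × 1.59×10⁻⁴ / (80.4 × 8.85×10⁻¹²) = 1.14×10⁻² m².

114 cm²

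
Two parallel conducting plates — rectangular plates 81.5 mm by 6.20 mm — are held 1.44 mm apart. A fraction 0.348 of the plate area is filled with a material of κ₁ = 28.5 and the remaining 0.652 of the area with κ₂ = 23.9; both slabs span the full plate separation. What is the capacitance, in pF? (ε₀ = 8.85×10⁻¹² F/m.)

A = 81.5 × 6.20 mm² = 5.05×10⁻⁴ m².
Side-by-side slabs ⇒ two capacitors in parallel, each spanning the full gap.
C₁ = κ₁ε₀A₁/d = 28.5 × 8.85×10⁻¹² × 1.76×10⁻⁴ / 1.44×10⁻³ = 3.08×10⁻¹¹ F.
C₂ = κ₂ε₀A₂/d = 23.9 × 8.85×10⁻¹² × 3.29×10⁻⁴ / 1.44×10⁻³ = 4.84×10⁻¹¹ F.
C = C₁ + C₂ = 7.92×10⁻¹¹ F.

C ≈ 79.2 pF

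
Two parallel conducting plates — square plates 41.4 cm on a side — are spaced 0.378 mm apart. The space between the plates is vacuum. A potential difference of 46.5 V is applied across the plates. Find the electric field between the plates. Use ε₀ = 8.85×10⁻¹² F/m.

E = V/d = 46.5 / 3.78×10⁻⁴ = 1.23×10⁵ V/m.

E ≈ 123 V/mm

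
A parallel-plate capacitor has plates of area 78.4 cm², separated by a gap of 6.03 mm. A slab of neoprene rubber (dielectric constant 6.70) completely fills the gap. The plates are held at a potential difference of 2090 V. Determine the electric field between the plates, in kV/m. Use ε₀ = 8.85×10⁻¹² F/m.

347 kV/m

E = V/d = 2090 / 6.03×10⁻³ = 3.47×10⁵ V/m.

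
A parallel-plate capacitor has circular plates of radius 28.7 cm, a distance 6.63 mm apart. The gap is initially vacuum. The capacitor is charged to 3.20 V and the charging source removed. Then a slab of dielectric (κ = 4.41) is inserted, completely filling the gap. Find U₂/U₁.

U₂/U₁ ≈ 0.227

Isolated ⇒ Q is held fixed.
C₂ = 4.41 C₁ and U = Q²/(2C), so U₂/U₁ = C₁/C₂ = 0.227.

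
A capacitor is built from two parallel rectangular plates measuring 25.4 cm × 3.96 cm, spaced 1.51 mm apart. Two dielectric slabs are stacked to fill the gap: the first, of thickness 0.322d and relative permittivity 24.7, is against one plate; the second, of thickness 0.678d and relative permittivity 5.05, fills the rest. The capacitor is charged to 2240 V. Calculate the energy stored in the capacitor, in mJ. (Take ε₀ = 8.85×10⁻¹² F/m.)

1.00 mJ

A = 25.4 × 3.96 cm² = 1.01×10⁻² m².
Stacked slabs ⇒ two capacitors in series, each with the full plate area.
C₁ = κ₁ε₀A/d₁ = 24.7 × 8.85×10⁻¹² × 1.01×10⁻² / 4.86×10⁻⁴ = 4.52×10⁻⁹ F.
C₂ = κ₂ε₀A/d₂ = 5.05 × 8.85×10⁻¹² × 1.01×10⁻² / 1.02×10⁻³ = 4.39×10⁻¹⁰ F.
C = (1/C₁ + 1/C₂)⁻¹ = 4.00×10⁻¹⁰ F.
U = ½CV² = ½ × 4.00×10⁻¹⁰ × (2240)² = 1.00×10⁻³ J.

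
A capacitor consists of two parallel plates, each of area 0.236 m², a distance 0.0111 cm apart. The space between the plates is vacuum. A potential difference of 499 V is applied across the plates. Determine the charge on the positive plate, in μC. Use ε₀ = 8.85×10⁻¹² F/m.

Q ≈ 9.39 μC

C = ε₀A/d = 8.85×10⁻¹² × 0.236 / 1.11×10⁻⁴ = 1.88×10⁻⁸ F.
Q = CV = 1.88×10⁻⁸ × 499 = 9.39×10⁻⁶ C.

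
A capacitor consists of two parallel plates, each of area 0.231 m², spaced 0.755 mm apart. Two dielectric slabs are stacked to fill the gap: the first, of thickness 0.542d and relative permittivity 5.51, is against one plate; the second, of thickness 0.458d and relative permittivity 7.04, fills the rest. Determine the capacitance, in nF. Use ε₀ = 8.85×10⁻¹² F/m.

C ≈ 16.6 nF

Stacked slabs ⇒ two capacitors in series, each with the full plate area.
C₁ = κ₁ε₀A/d₁ = 5.51 × 8.85×10⁻¹² × 0.231 / 4.09×10⁻⁴ = 2.75×10⁻⁸ F.
C₂ = κ₂ε₀A/d₂ = 7.04 × 8.85×10⁻¹² × 0.231 / 3.46×10⁻⁴ = 4.16×10⁻⁸ F.
C = (1/C₁ + 1/C₂)⁻¹ = 1.66×10⁻⁸ F.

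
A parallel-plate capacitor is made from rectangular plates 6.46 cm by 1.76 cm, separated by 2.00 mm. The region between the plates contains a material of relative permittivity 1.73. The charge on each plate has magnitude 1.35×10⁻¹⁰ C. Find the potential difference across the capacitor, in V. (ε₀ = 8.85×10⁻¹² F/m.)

V ≈ 15.5 V

A = 6.46 × 1.76 cm² = 1.14×10⁻³ m².
C = κε₀A/d = 1.73 × 8.85×10⁻¹² × 1.14×10⁻³ / 2.00×10⁻³ = 8.70×10⁻¹² F.
V = Q/C = 1.35×10⁻¹⁰ / 8.70×10⁻¹² = 15.5 V.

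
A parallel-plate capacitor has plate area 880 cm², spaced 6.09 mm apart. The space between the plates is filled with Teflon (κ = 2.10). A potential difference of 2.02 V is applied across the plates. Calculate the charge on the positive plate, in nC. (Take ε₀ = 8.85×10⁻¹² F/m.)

0.542 nC

A = 880 cm² = 8.80×10⁻² m².
C = κε₀A/d = 2.10 × 8.85×10⁻¹² × 8.80×10⁻² / 6.09×10⁻³ = 2.69×10⁻¹⁰ F.
Q = CV = 2.69×10⁻¹⁰ × 2.02 = 5.42×10⁻¹⁰ C.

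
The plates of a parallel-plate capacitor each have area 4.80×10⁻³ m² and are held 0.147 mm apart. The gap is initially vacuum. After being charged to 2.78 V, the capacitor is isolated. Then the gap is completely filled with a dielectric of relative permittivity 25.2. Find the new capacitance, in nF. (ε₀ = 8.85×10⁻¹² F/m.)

C ≈ 7.28 nF

Initially C₁ = ε₀A/d = 8.85×10⁻¹² × 4.80×10⁻³ / 1.47×10⁻⁴ = 2.89×10⁻¹⁰ F.
C = κε₀A/d scales with κ, so C₂/C₁ = κ = 25.2.
C₂ = 25.2 × 2.89×10⁻¹⁰ = 7.28×10⁻⁹ F.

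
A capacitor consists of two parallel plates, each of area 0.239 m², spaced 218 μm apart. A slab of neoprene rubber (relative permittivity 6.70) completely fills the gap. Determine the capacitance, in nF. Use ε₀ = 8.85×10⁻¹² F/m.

C = κε₀A/d = 6.70 × 8.85×10⁻¹² × 0.239 / 2.18×10⁻⁴ = 6.50×10⁻⁸ F.

C ≈ 65.0 nF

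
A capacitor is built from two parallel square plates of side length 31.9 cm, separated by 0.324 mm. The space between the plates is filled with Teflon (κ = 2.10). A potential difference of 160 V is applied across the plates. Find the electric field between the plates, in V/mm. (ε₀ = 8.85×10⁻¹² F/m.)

E = V/d = 160 / 3.24×10⁻⁴ = 4.94×10⁵ V/m.

494 V/mm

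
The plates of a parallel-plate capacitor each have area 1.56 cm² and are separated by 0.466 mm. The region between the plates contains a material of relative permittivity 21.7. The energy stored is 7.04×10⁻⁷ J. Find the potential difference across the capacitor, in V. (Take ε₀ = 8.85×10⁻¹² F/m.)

A = 1.56 cm² = 1.56×10⁻⁴ m².
C = κε₀A/d = 21.7 × 8.85×10⁻¹² × 1.56×10⁻⁴ / 4.66×10⁻⁴ = 6.43×10⁻¹¹ F.
V = √(2U/C) = √(2 × 7.04×10⁻⁷ / 6.43×10⁻¹¹) = 1.48×10² V.

V ≈ 148 V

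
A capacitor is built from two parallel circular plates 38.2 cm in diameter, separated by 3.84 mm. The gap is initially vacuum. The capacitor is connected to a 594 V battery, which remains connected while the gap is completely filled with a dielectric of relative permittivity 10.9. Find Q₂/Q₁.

Battery connected ⇒ V is held fixed.
C₂ = 10.9 C₁ and Q = CV, so Q₂/Q₁ = C₂/C₁ = 10.9.

Q₂/Q₁ ≈ 10.9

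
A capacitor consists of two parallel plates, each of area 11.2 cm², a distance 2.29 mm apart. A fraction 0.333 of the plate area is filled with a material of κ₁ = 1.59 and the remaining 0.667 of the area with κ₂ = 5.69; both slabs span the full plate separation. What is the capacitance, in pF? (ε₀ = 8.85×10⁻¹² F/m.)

A = 11.2 cm² = 1.12×10⁻³ m².
Side-by-side slabs ⇒ two capacitors in parallel, each spanning the full gap.
C₁ = κ₁ε₀A₁/d = 1.59 × 8.85×10⁻¹² × 3.73×10⁻⁴ / 2.29×10⁻³ = 2.29×10⁻¹² F.
C₂ = κ₂ε₀A₂/d = 5.69 × 8.85×10⁻¹² × 7.47×10⁻⁴ / 2.29×10⁻³ = 1.64×10⁻¹¹ F.
C = C₁ + C₂ = 1.87×10⁻¹¹ F.

C ≈ 18.7 pF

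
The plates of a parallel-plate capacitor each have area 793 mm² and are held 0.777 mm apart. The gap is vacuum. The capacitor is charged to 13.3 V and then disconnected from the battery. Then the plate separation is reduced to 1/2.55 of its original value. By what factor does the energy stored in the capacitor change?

0.392

Isolated ⇒ Q is held fixed.
C₂ = 2.55 C₁ and U = Q²/(2C), so U₂/U₁ = C₁/C₂ = 0.392.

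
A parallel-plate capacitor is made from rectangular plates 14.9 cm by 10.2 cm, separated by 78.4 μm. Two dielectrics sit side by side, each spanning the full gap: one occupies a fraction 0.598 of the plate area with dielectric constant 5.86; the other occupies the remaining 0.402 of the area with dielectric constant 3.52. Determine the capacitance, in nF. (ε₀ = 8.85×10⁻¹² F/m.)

8.44 nF

A = 14.9 × 10.2 cm² = 1.52×10⁻² m².
Side-by-side slabs ⇒ two capacitors in parallel, each spanning the full gap.
C₁ = κ₁ε₀A₁/d = 5.86 × 8.85×10⁻¹² × 9.09×10⁻³ / 7.84×10⁻⁵ = 6.01×10⁻⁹ F.
C₂ = κ₂ε₀A₂/d = 3.52 × 8.85×10⁻¹² × 6.11×10⁻³ / 7.84×10⁻⁵ = 2.43×10⁻⁹ F.
C = C₁ + C₂ = 8.44×10⁻⁹ F.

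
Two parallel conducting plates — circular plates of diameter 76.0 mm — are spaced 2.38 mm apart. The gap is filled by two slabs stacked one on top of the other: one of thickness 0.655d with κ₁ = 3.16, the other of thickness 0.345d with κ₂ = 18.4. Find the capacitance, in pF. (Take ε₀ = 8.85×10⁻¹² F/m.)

A = π(76.0/2 mm)² = 4.54×10⁻³ m².
Stacked slabs ⇒ two capacitors in series, each with the full plate area.
C₁ = κ₁ε₀A/d₁ = 3.16 × 8.85×10⁻¹² × 4.54×10⁻³ / 1.56×10⁻³ = 8.14×10⁻¹¹ F.
C₂ = κ₂ε₀A/d₂ = 18.4 × 8.85×10⁻¹² × 4.54×10⁻³ / 8.21×10⁻⁴ = 9.00×10⁻¹⁰ F.
C = (1/C₁ + 1/C₂)⁻¹ = 7.46×10⁻¹¹ F.

74.6 pF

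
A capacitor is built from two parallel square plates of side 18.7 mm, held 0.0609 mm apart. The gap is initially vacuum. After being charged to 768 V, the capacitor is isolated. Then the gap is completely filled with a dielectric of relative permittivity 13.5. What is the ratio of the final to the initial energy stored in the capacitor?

Isolated ⇒ Q is held fixed.
C₂ = 13.5 C₁ and U = Q²/(2C), so U₂/U₁ = C₁/C₂ = 0.0741.

0.0741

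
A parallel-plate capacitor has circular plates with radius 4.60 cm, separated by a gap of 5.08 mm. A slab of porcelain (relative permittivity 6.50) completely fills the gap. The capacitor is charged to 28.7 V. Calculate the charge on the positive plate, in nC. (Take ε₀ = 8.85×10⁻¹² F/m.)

A = π(4.60 cm)² = 6.65×10⁻³ m².
C = κε₀A/d = 6.50 × 8.85×10⁻¹² × 6.65×10⁻³ / 5.08×10⁻³ = 7.53×10⁻¹¹ F.
Q = CV = 7.53×10⁻¹¹ × 28.7 = 2.16×10⁻⁹ C.

2.16 nC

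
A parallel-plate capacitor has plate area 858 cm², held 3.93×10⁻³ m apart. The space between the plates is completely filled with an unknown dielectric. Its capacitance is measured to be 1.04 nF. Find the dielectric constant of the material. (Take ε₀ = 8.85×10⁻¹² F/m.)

A = 858 cm² = 8.58×10⁻² m².
κ = Cd/(ε₀A) = 1.04×10⁻⁹ × 3.93×10⁻³ / (8.85×10⁻¹² × 8.58×10⁻²) = 5.38.

5.38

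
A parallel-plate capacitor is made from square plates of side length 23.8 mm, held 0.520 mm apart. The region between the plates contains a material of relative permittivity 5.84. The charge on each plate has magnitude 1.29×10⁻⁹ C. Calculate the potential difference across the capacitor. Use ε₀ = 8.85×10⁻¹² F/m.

A = (23.8 mm)² = 5.66×10⁻⁴ m².
C = κε₀A/d = 5.84 × 8.85×10⁻¹² × 5.66×10⁻⁴ / 5.20×10⁻⁴ = 5.63×10⁻¹¹ F.
V = Q/C = 1.29×10⁻⁹ / 5.63×10⁻¹¹ = 22.9 V.

V ≈ 22.9 V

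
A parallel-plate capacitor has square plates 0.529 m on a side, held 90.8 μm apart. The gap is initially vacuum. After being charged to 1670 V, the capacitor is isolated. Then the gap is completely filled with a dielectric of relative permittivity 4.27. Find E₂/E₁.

Isolated ⇒ Q is held fixed.
V₂ = Q/C₂ = V₁/4.27; E = V/d, so E₂/E₁ = (V₂/V₁)(d₁/d₂) = 0.234.

E₂/E₁ ≈ 0.234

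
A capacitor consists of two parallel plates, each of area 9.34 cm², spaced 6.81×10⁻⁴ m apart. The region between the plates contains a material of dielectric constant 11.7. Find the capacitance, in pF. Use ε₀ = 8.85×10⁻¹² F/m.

142 pF

A = 9.34 cm² = 9.34×10⁻⁴ m².
C = κε₀A/d = 11.7 × 8.85×10⁻¹² × 9.34×10⁻⁴ / 6.81×10⁻⁴ = 1.42×10⁻¹⁰ F.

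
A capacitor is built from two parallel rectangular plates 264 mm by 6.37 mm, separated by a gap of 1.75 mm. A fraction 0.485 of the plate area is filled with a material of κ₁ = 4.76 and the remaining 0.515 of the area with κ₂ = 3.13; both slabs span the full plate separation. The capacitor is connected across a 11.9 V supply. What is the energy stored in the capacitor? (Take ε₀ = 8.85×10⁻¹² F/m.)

A = 264 × 6.37 mm² = 1.68×10⁻³ m².
Side-by-side slabs ⇒ two capacitors in parallel, each spanning the full gap.
C₁ = κ₁ε₀A₁/d = 4.76 × 8.85×10⁻¹² × 8.16×10⁻⁴ / 1.75×10⁻³ = 1.96×10⁻¹¹ F.
C₂ = κ₂ε₀A₂/d = 3.13 × 8.85×10⁻¹² × 8.66×10⁻⁴ / 1.75×10⁻³ = 1.37×10⁻¹¹ F.
C = C₁ + C₂ = 3.33×10⁻¹¹ F.
U = ½CV² = ½ × 3.33×10⁻¹¹ × (11.9)² = 2.36×10⁻⁹ J.

2.36 nJ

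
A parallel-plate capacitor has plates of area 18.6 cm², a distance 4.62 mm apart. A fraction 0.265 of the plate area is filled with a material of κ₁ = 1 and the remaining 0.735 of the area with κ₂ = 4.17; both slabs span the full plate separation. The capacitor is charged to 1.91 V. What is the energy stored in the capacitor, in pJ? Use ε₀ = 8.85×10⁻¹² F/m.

U ≈ 21.6 pJ

A = 18.6 cm² = 1.86×10⁻³ m².
Side-by-side slabs ⇒ two capacitors in parallel, each spanning the full gap.
C₁ = κ₁ε₀A₁/d = 1.00 × 8.85×10⁻¹² × 4.93×10⁻⁴ / 4.62×10⁻³ = 9.44×10⁻¹³ F.
C₂ = κ₂ε₀A₂/d = 4.17 × 8.85×10⁻¹² × 1.37×10⁻³ / 4.62×10⁻³ = 1.09×10⁻¹¹ F.
C = C₁ + C₂ = 1.19×10⁻¹¹ F.
U = ½CV² = ½ × 1.19×10⁻¹¹ × (1.91)² = 2.16×10⁻¹¹ J.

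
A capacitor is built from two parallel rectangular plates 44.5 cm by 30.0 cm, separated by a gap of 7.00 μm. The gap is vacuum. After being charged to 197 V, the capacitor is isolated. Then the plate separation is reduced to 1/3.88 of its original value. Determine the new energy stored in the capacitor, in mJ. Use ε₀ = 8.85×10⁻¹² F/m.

A = 44.5 × 30.0 cm² = 0.134 m².
Initially C₁ = ε₀A/d = 8.85×10⁻¹² × 0.134 / 7.00×10⁻⁶ = 1.69×10⁻⁷ F.
U₁ = 3.28×10⁻³ J.
Isolated ⇒ Q is held fixed. C₂ = 3.88 C₁ and U = Q²/(2C), so U₂/U₁ = C₁/C₂ = 0.258.
U₂ = 0.258 × 3.28×10⁻³ = 8.44×10⁻⁴ J.

0.844 mJ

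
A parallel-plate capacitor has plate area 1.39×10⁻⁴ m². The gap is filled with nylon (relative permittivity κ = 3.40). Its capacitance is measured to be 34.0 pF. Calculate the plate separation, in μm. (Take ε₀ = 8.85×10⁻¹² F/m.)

d = κε₀A/C = 3.40 × 8.85×10⁻¹² × 1.39×10⁻⁴ / 3.40×10⁻¹¹ = 1.23×10⁻⁴ m.

123 μm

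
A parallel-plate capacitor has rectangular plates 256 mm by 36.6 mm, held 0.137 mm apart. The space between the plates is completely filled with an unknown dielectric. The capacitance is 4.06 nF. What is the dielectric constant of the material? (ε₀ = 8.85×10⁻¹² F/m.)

6.71

A = 256 × 36.6 mm² = 9.37×10⁻³ m².
κ = Cd/(ε₀A) = 4.06×10⁻⁹ × 1.37×10⁻⁴ / (8.85×10⁻¹² × 9.37×10⁻³) = 6.71.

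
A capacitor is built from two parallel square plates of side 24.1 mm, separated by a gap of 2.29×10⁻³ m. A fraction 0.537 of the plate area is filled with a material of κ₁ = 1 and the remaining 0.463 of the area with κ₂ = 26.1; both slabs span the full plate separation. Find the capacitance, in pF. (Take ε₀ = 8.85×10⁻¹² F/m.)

C ≈ 28.3 pF

A = (24.1 mm)² = 5.81×10⁻⁴ m².
Side-by-side slabs ⇒ two capacitors in parallel, each spanning the full gap.
C₁ = κ₁ε₀A₁/d = 1.00 × 8.85×10⁻¹² × 3.12×10⁻⁴ / 2.29×10⁻³ = 1.21×10⁻¹² F.
C₂ = κ₂ε₀A₂/d = 26.1 × 8.85×10⁻¹² × 2.69×10⁻⁴ / 2.29×10⁻³ = 2.71×10⁻¹¹ F.
C = C₁ + C₂ = 2.83×10⁻¹¹ F.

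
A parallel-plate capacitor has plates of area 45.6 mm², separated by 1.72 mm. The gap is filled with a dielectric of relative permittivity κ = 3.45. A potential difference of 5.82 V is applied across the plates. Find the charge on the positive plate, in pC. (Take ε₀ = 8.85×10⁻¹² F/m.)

A = 45.6 mm² = 4.56×10⁻⁵ m².
C = κε₀A/d = 3.45 × 8.85×10⁻¹² × 4.56×10⁻⁵ / 1.72×10⁻³ = 8.09×10⁻¹³ F.
Q = CV = 8.09×10⁻¹³ × 5.82 = 4.71×10⁻¹² C.

4.71 pC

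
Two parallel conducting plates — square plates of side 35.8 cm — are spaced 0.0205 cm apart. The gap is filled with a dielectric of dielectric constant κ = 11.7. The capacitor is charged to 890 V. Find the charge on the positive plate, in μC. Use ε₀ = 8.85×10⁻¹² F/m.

57.6 μC

A = (35.8 cm)² = 0.128 m².
C = κε₀A/d = 11.7 × 8.85×10⁻¹² × 0.128 / 2.05×10⁻⁴ = 6.47×10⁻⁸ F.
Q = CV = 6.47×10⁻⁸ × 890 = 5.76×10⁻⁵ C.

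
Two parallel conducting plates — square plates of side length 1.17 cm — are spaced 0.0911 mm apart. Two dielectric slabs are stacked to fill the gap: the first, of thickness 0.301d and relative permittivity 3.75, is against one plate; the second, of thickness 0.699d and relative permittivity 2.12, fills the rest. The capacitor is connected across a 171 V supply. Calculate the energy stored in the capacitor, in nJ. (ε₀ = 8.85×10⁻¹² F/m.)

A = (1.17 cm)² = 1.37×10⁻⁴ m².
Stacked slabs ⇒ two capacitors in series, each with the full plate area.
C₁ = κ₁ε₀A/d₁ = 3.75 × 8.85×10⁻¹² × 1.37×10⁻⁴ / 2.74×10⁻⁵ = 1.66×10⁻¹⁰ F.
C₂ = κ₂ε₀A/d₂ = 2.12 × 8.85×10⁻¹² × 1.37×10⁻⁴ / 6.37×10⁻⁵ = 4.03×10⁻¹¹ F.
C = (1/C₁ + 1/C₂)⁻¹ = 3.24×10⁻¹¹ F.
U = ½CV² = ½ × 3.24×10⁻¹¹ × (171)² = 4.74×10⁻⁷ J.

U ≈ 474 nJ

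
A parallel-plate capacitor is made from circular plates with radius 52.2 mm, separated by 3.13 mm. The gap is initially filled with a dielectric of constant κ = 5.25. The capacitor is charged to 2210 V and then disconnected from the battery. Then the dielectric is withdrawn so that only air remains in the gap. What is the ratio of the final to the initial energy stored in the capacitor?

5.25

Isolated ⇒ Q is held fixed.
C₂ = 0.190 C₁ and U = Q²/(2C), so U₂/U₁ = C₁/C₂ = 5.25.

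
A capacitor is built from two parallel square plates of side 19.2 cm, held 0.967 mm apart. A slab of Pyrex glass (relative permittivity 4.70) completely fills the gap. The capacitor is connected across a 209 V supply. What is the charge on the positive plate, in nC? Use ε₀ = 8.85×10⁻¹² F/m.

331 nC

A = (19.2 cm)² = 3.69×10⁻² m².
C = κε₀A/d = 4.70 × 8.85×10⁻¹² × 3.69×10⁻² / 9.67×10⁻⁴ = 1.59×10⁻⁹ F.
Q = CV = 1.59×10⁻⁹ × 209 = 3.31×10⁻⁷ C.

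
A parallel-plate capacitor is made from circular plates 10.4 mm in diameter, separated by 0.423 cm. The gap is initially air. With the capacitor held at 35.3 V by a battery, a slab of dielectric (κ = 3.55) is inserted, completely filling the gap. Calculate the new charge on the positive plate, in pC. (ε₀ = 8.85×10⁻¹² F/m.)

A = π(10.4/2 mm)² = 8.49×10⁻⁵ m².
Initially C₁ = ε₀A/d = 8.85×10⁻¹² × 8.49×10⁻⁵ / 4.23×10⁻³ = 1.78×10⁻¹³ F.
Q₁ = 6.27×10⁻¹² C.
Battery connected ⇒ V is held fixed. C₂ = 3.55 C₁ and Q = CV, so Q₂/Q₁ = C₂/C₁ = 3.55.
Q₂ = 3.55 × 6.27×10⁻¹² = 2.23×10⁻¹¹ C.

22.3 pC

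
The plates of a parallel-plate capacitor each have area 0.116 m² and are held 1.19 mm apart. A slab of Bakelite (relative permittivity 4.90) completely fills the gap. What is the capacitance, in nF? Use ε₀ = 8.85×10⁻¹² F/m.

4.23 nF

C = κε₀A/d = 4.90 × 8.85×10⁻¹² × 0.116 / 1.19×10⁻³ = 4.23×10⁻⁹ F.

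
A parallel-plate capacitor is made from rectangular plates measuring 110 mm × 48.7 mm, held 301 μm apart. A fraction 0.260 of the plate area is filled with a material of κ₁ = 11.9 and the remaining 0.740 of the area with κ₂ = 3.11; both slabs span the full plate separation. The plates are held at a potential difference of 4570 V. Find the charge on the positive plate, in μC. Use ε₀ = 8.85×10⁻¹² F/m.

A = 110 × 48.7 mm² = 5.36×10⁻³ m².
Side-by-side slabs ⇒ two capacitors in parallel, each spanning the full gap.
C₁ = κ₁ε₀A₁/d = 11.9 × 8.85×10⁻¹² × 1.39×10⁻³ / 3.01×10⁻⁴ = 4.87×10⁻¹⁰ F.
C₂ = κ₂ε₀A₂/d = 3.11 × 8.85×10⁻¹² × 3.96×10⁻³ / 3.01×10⁻⁴ = 3.62×10⁻¹⁰ F.
C = C₁ + C₂ = 8.50×10⁻¹⁰ F.
Q = CV = 8.50×10⁻¹⁰ × 4570 = 3.88×10⁻⁶ C.

3.88 μC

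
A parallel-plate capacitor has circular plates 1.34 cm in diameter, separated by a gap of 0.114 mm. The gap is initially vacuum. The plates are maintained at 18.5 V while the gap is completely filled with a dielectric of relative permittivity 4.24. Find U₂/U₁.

Battery connected ⇒ V is held fixed.
C₂ = 4.24 C₁ and U = ½CV², so U₂/U₁ = C₂/C₁ = 4.24.

U₂/U₁ ≈ 4.24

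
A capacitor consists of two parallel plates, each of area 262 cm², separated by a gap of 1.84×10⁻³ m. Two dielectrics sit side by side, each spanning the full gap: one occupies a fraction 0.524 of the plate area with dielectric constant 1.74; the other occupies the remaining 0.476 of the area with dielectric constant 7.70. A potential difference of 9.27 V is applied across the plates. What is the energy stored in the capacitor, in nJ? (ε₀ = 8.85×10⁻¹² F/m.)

24.8 nJ

A = 262 cm² = 2.62×10⁻² m².
Side-by-side slabs ⇒ two capacitors in parallel, each spanning the full gap.
C₁ = κ₁ε₀A₁/d = 1.74 × 8.85×10⁻¹² × 1.37×10⁻² / 1.84×10⁻³ = 1.15×10⁻¹⁰ F.
C₂ = κ₂ε₀A₂/d = 7.70 × 8.85×10⁻¹² × 1.25×10⁻² / 1.84×10⁻³ = 4.62×10⁻¹⁰ F.
C = C₁ + C₂ = 5.77×10⁻¹⁰ F.
U = ½CV² = ½ × 5.77×10⁻¹⁰ × (9.27)² = 2.48×10⁻⁸ J.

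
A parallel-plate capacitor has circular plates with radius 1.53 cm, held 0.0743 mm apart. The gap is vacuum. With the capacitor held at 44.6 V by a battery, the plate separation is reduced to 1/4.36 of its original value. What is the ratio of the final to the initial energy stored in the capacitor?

Battery connected ⇒ V is held fixed.
C₂ = 4.36 C₁ and U = ½CV², so U₂/U₁ = C₂/C₁ = 4.36.

U₂/U₁ ≈ 4.36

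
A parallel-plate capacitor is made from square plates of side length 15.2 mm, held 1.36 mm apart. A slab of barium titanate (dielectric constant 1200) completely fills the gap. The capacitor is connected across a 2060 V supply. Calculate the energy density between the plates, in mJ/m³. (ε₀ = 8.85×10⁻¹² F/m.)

E = V/d = 2060 / 1.36×10⁻³ = 1.51×10⁶ V/m.
u = ½κε₀E² = ½ × 1200 × 8.85×10⁻¹² × (1.51×10⁶)² = 1.22×10⁴ J/m³.

1.22×10⁷ mJ/m³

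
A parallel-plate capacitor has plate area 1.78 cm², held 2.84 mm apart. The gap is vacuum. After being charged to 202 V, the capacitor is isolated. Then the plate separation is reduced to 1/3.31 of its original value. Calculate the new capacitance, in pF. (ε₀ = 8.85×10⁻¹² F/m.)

A = 1.78 cm² = 1.78×10⁻⁴ m².
Initially C₁ = ε₀A/d = 8.85×10⁻¹² × 1.78×10⁻⁴ / 2.84×10⁻³ = 5.55×10⁻¹³ F.
C = ε₀A/d scales as 1/d, so C₂/C₁ = d₁/d₂ = 3.31.
C₂ = 3.31 × 5.55×10⁻¹³ = 1.84×10⁻¹² F.

C ≈ 1.84 pF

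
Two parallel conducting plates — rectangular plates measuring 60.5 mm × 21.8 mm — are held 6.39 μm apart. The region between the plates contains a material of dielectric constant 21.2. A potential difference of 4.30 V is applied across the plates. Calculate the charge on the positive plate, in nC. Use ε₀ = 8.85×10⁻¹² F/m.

Q ≈ 167 nC

A = 60.5 × 21.8 mm² = 1.32×10⁻³ m².
C = κε₀A/d = 21.2 × 8.85×10⁻¹² × 1.32×10⁻³ / 6.39×10⁻⁶ = 3.87×10⁻⁸ F.
Q = CV = 3.87×10⁻⁸ × 4.30 = 1.67×10⁻⁷ C.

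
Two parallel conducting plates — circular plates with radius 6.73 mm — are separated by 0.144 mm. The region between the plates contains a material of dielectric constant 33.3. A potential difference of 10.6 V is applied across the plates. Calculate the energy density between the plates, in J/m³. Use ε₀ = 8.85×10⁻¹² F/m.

E = V/d = 10.6 / 1.44×10⁻⁴ = 7.36×10⁴ V/m.
u = ½κε₀E² = ½ × 33.3 × 8.85×10⁻¹² × (7.36×10⁴)² = 0.798 J/m³.

0.798 J/m³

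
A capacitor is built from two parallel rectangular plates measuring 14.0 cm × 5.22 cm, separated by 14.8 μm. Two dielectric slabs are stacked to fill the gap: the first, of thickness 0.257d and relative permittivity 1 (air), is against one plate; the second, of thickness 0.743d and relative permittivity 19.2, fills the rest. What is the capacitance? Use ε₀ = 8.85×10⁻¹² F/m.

C ≈ 14.8 nF

A = 14.0 × 5.22 cm² = 7.31×10⁻³ m².
Stacked slabs ⇒ two capacitors in series, each with the full plate area.
C₁ = κ₁ε₀A/d₁ = 1.00 × 8.85×10⁻¹² × 7.31×10⁻³ / 3.80×10⁻⁶ = 1.70×10⁻⁸ F.
C₂ = κ₂ε₀A/d₂ = 19.2 × 8.85×10⁻¹² × 7.31×10⁻³ / 1.10×10⁻⁵ = 1.13×10⁻⁷ F.
C = (1/C₁ + 1/C₂)⁻¹ = 1.48×10⁻⁸ F.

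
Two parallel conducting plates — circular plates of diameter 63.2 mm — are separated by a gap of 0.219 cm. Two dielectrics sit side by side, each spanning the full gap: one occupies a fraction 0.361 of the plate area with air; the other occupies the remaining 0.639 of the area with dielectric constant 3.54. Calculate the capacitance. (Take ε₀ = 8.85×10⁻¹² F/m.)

C ≈ 33.3 pF

A = π(63.2/2 mm)² = 3.14×10⁻³ m².
Side-by-side slabs ⇒ two capacitors in parallel, each spanning the full gap.
C₁ = κ₁ε₀A₁/d = 1.00 × 8.85×10⁻¹² × 1.13×10⁻³ / 2.19×10⁻³ = 4.58×10⁻¹² F.
C₂ = κ₂ε₀A₂/d = 3.54 × 8.85×10⁻¹² × 2.00×10⁻³ / 2.19×10⁻³ = 2.87×10⁻¹¹ F.
C = C₁ + C₂ = 3.33×10⁻¹¹ F.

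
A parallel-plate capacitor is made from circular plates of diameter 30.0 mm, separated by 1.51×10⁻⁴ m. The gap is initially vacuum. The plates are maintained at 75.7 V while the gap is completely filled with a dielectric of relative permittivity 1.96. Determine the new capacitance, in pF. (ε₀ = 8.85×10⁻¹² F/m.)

C ≈ 81.2 pF

A = π(30.0/2 mm)² = 7.07×10⁻⁴ m².
Initially C₁ = ε₀A/d = 8.85×10⁻¹² × 7.07×10⁻⁴ / 1.51×10⁻⁴ = 4.14×10⁻¹¹ F.
C = κε₀A/d scales with κ, so C₂/C₁ = κ = 1.96.
C₂ = 1.96 × 4.14×10⁻¹¹ = 8.12×10⁻¹¹ F.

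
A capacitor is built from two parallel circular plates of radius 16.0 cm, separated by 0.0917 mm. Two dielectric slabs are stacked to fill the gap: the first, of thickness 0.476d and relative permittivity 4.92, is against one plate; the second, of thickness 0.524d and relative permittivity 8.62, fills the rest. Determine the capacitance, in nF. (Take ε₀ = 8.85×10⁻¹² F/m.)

A = π(16.0 cm)² = 8.04×10⁻² m².
Stacked slabs ⇒ two capacitors in series, each with the full plate area.
C₁ = κ₁ε₀A/d₁ = 4.92 × 8.85×10⁻¹² × 8.04×10⁻² / 4.36×10⁻⁵ = 8.02×10⁻⁸ F.
C₂ = κ₂ε₀A/d₂ = 8.62 × 8.85×10⁻¹² × 8.04×10⁻² / 4.81×10⁻⁵ = 1.28×10⁻⁷ F.
C = (1/C₁ + 1/C₂)⁻¹ = 4.93×10⁻⁸ F.

C ≈ 49.3 nF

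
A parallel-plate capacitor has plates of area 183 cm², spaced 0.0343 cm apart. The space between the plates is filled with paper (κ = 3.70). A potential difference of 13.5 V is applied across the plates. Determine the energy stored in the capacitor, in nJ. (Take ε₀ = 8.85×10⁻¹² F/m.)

A = 183 cm² = 1.83×10⁻² m².
C = κε₀A/d = 3.70 × 8.85×10⁻¹² × 1.83×10⁻² / 3.43×10⁻⁴ = 1.75×10⁻⁹ F.
U = ½CV² = ½ × 1.75×10⁻⁹ × (13.5)² = 1.59×10⁻⁷ J.

159 nJ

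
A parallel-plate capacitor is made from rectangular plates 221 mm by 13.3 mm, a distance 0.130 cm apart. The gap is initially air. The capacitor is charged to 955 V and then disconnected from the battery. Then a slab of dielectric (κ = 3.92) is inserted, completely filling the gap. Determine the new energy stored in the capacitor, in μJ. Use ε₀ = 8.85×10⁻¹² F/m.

A = 221 × 13.3 mm² = 2.94×10⁻³ m².
Initially C₁ = ε₀A/d = 8.85×10⁻¹² × 2.94×10⁻³ / 1.30×10⁻³ = 2.00×10⁻¹¹ F.
U₁ = 9.12×10⁻⁶ J.
Isolated ⇒ Q is held fixed. C₂ = 3.92 C₁ and U = Q²/(2C), so U₂/U₁ = C₁/C₂ = 0.255.
U₂ = 0.255 × 9.12×10⁻⁶ = 2.33×10⁻⁶ J.

U ≈ 2.33 μJ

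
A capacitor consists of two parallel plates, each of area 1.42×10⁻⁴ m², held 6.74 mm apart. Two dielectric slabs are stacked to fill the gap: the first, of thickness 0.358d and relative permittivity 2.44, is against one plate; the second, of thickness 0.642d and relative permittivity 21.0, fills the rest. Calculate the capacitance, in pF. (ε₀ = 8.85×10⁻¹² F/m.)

C ≈ 1.05 pF

Stacked slabs ⇒ two capacitors in series, each with the full plate area.
C₁ = κ₁ε₀A/d₁ = 2.44 × 8.85×10⁻¹² × 1.42×10⁻⁴ / 2.41×10⁻³ = 1.27×10⁻¹² F.
C₂ = κ₂ε₀A/d₂ = 21.0 × 8.85×10⁻¹² × 1.42×10⁻⁴ / 4.33×10⁻³ = 6.10×10⁻¹² F.
C = (1/C₁ + 1/C₂)⁻¹ = 1.05×10⁻¹² F.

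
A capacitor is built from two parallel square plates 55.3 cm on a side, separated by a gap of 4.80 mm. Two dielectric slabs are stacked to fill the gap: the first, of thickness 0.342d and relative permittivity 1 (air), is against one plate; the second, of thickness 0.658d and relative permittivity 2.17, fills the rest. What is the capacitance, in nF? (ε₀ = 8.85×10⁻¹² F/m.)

0.874 nF

A = (55.3 cm)² = 0.306 m².
Stacked slabs ⇒ two capacitors in series, each with the full plate area.
C₁ = κ₁ε₀A/d₁ = 1.00 × 8.85×10⁻¹² × 0.306 / 1.64×10⁻³ = 1.65×10⁻⁹ F.
C₂ = κ₂ε₀A/d₂ = 2.17 × 8.85×10⁻¹² × 0.306 / 3.16×10⁻³ = 1.86×10⁻⁹ F.
C = (1/C₁ + 1/C₂)⁻¹ = 8.74×10⁻¹⁰ F.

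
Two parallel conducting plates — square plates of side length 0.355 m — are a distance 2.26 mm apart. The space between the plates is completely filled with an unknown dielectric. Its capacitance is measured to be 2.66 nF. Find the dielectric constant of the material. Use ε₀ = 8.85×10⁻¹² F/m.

κ ≈ 5.39

A = (0.355 m)² = 0.126 m².
κ = Cd/(ε₀A) = 2.66×10⁻⁹ × 2.26×10⁻³ / (8.85×10⁻¹² × 0.126) = 5.39.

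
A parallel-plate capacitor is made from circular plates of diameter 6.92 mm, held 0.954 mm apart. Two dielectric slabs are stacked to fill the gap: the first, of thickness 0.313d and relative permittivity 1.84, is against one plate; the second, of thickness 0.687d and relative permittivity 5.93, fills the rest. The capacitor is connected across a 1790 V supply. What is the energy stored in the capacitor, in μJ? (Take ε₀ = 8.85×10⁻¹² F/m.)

U ≈ 1.95 μJ

A = π(6.92/2 mm)² = 3.76×10⁻⁵ m².
Stacked slabs ⇒ two capacitors in series, each with the full plate area.
C₁ = κ₁ε₀A/d₁ = 1.84 × 8.85×10⁻¹² × 3.76×10⁻⁵ / 2.99×10⁻⁴ = 2.05×10⁻¹² F.
C₂ = κ₂ε₀A/d₂ = 5.93 × 8.85×10⁻¹² × 3.76×10⁻⁵ / 6.55×10⁻⁴ = 3.01×10⁻¹² F.
C = (1/C₁ + 1/C₂)⁻¹ = 1.22×10⁻¹² F.
U = ½CV² = ½ × 1.22×10⁻¹² × (1790)² = 1.95×10⁻⁶ J.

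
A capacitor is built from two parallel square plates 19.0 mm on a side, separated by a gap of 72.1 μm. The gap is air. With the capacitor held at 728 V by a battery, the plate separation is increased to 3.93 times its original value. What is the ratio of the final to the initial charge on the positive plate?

Battery connected ⇒ V is held fixed.
C₂ = 0.254 C₁ and Q = CV, so Q₂/Q₁ = C₂/C₁ = 0.254.

Q₂/Q₁ ≈ 0.254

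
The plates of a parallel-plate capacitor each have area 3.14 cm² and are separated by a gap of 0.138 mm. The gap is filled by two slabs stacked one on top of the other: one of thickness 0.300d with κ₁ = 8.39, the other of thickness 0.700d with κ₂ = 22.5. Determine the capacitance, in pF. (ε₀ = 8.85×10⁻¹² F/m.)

301 pF

A = 3.14 cm² = 3.14×10⁻⁴ m².
Stacked slabs ⇒ two capacitors in series, each with the full plate area.
C₁ = κ₁ε₀A/d₁ = 8.39 × 8.85×10⁻¹² × 3.14×10⁻⁴ / 4.14×10⁻⁵ = 5.63×10⁻¹⁰ F.
C₂ = κ₂ε₀A/d₂ = 22.5 × 8.85×10⁻¹² × 3.14×10⁻⁴ / 9.66×10⁻⁵ = 6.47×10⁻¹⁰ F.
C = (1/C₁ + 1/C₂)⁻¹ = 3.01×10⁻¹⁰ F.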